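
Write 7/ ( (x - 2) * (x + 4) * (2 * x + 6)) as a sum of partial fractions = 7/(12*(x + 4)) - 7/(10*(x + 3)) + 7/(60*(x - 2))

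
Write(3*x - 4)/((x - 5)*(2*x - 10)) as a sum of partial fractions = 3/(2*(x - 5)) + 11/(2*(x - 5)^2)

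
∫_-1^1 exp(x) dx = E - exp(-1)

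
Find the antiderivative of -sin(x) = cos(x) + C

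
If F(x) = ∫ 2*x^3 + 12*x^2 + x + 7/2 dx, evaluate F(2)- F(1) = 81/2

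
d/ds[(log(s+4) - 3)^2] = (2*log(s + 4) - 6)/(s + 4)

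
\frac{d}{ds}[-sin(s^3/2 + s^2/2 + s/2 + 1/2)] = -(3*s^2/2 + s + 1/2)*cos(s^3/2 + s^2/2 + s/2 + 1/2)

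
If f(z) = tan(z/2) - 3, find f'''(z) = 3*tan(z/2)^4/4 + tan(z/2)^2 + 1/4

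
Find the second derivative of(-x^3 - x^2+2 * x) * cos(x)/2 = x^3*cos(x)/2 + 3*x^2*sin(x) + x^2*cos(x)/2 + 2*x*sin(x) - 4*x*cos(x) - 2*sin(x) - cos(x)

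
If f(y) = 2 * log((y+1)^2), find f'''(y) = 8/(y^3 + 3*y^2 + 3*y + 1)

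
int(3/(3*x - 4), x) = log(4 - 3*x) + C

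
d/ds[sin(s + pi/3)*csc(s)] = -sqrt(3)/(2*sin(s)^2)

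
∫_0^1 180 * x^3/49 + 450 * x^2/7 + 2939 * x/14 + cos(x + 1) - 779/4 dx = -6609/98 - sin(1) + sin(2)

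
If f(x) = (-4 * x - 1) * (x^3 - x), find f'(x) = -16*x^3 - 3*x^2 + 8*x + 1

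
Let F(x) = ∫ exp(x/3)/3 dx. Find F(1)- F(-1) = -exp(-1/3) + exp(1/3)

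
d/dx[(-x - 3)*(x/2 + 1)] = -x - 5/2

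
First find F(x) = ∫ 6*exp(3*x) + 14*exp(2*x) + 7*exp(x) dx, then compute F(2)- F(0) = -19 - exp(2) + (1 + exp(2))^2 + 2*(1 + exp(2))^3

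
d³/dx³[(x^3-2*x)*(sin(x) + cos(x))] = sqrt(2)*(-x^3*cos(x + pi/4) - 9*x^2*sin(x + pi/4) + 20*x*cos(x + pi/4) + 12*sin(x + pi/4))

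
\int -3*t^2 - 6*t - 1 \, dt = -t^3 - 3*t^2 - t + C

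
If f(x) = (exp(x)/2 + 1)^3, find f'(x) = 3*exp(3*x)/8 + 3*exp(2*x)/2 + 3*exp(x)/2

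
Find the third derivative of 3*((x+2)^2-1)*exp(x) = 3*x^2*exp(x) + 30*x*exp(x) + 63*exp(x)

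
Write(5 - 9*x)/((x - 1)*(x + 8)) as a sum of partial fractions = -77/(9*(x + 8)) - 4/(9*(x - 1))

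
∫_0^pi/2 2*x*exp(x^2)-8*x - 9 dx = -9*pi/2 - pi^2 - 1 + exp(pi^2/4)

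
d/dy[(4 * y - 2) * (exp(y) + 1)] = 4*y*exp(y) + 2*exp(y) + 4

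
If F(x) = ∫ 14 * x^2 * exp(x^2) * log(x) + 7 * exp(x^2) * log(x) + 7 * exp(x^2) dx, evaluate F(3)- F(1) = 21*exp(9)*log(3)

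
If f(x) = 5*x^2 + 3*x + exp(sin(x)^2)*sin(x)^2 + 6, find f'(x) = 10*x + 2*exp(sin(x)^2)*sin(x)^3*cos(x) + 2*exp(sin(x)^2)*sin(x)*cos(x) + 3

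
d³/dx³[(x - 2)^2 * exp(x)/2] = x^2*exp(x)/2 + x*exp(x) - exp(x)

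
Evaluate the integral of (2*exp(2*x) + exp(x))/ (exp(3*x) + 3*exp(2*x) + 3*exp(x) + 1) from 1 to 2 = -E/(1 + E) - exp(2)/(2*(1 + E)^2) + exp(4)/(2*(1 + exp(2))^2) + exp(2)/(1 + exp(2))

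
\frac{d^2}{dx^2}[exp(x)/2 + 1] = exp(x)/2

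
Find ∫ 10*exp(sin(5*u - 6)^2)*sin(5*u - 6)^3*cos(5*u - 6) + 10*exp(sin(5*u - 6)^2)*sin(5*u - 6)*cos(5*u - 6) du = exp(sin(5*u - 6)^2)*sin(5*u - 6)^2 + C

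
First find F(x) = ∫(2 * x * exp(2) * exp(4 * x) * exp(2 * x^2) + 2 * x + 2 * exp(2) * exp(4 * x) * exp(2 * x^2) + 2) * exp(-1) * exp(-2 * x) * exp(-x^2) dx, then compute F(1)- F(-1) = -exp(-4) + exp(4)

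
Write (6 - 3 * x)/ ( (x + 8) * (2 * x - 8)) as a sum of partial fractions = -5/(4*(x + 8)) - 1/(4*(x - 4))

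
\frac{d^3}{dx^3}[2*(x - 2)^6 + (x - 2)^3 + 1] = 240*x^3 - 1440*x^2 + 2880*x - 1914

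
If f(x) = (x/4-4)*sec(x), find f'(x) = x*tan(x)*sec(x)/4 - 4*tan(x)*sec(x) + sec(x)/4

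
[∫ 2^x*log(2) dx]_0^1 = 1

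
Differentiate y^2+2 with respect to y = 2*y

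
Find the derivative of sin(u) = cos(u)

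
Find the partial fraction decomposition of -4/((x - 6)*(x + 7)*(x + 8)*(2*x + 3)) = 32/(2145*(2*x + 3)) + 2/(91*(x + 8)) - 4/(143*(x + 7)) - 2/(1365*(x - 6))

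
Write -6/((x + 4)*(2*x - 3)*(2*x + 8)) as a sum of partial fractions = -12/(121*(2*x - 3)) + 6/(121*(x + 4)) + 3/(11*(x + 4)^2)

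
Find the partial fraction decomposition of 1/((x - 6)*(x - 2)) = -1/(4*(x - 2)) + 1/(4*(x - 6))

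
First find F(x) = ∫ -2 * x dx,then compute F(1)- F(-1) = 0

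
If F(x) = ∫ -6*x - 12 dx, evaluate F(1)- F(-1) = -24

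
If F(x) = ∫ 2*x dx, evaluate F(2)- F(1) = 3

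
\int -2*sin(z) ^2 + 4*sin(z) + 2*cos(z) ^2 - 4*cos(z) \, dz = (sqrt(2)*sin(z + pi/4) - 2)^2 + C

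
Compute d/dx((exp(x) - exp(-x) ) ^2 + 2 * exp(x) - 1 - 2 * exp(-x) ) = (2*exp(4*x) + 2*exp(3*x) + 2*exp(x) - 2)*exp(-2*x)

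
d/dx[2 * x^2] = 4*x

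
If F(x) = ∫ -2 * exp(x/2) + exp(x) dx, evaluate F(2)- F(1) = -(-2 + exp(1/2))^2 + (-2 + E)^2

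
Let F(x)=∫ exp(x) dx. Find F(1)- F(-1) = E - exp(-1)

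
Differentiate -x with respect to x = -1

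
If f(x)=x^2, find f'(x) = 2*x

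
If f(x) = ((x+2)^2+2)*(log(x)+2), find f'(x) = (2*x^2*log(x) + 5*x^2 + 4*x*log(x) + 12*x + 6)/x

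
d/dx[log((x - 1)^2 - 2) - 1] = (2*x - 2)/(x^2 - 2*x - 1)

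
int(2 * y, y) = y^2 + C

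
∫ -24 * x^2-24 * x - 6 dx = -8*x^3 - 12*x^2 - 6*x + C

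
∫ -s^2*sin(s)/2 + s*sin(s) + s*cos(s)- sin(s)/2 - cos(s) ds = (s - 1)^2*cos(s)/2 + C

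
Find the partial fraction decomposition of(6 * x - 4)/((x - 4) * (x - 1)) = -2/(3*(x - 1)) + 20/(3*(x - 4))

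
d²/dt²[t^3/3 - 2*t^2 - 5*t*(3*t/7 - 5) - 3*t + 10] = 2*t - 58/7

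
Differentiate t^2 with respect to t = 2*t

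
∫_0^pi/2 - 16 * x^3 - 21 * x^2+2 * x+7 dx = (-2*pi - 3)*(-pi/2 - 1 + pi^2/4 + pi^3/8) - 3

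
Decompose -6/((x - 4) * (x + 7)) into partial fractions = 6/(11*(x + 7)) - 6/(11*(x - 4))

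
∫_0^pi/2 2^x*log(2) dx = -1 + 2^(pi/2)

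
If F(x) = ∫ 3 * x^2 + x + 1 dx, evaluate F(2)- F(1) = 19/2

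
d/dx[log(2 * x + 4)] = 1/(x + 2)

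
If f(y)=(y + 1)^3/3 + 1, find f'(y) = y^2 + 2*y + 1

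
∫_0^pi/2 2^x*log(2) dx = -1 + 2^(pi/2)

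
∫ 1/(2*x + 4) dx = log(x + 2)/2 + C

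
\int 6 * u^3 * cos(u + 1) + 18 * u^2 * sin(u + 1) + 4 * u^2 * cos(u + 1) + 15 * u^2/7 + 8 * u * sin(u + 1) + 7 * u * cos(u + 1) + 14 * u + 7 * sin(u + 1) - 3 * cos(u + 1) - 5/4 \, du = 5*u^3/7 + 7*u^2 - 5*u/4 + (6*u^3 + 4*u^2 + 7*u - 3)*sin(u + 1) + C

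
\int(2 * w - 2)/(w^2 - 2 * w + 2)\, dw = log(3*(w - 1)^2 + 3) + C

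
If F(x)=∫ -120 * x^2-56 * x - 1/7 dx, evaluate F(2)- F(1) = -2549/7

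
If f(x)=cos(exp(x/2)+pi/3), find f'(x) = -exp(x/2)*sin(exp(x/2) + pi/3)/2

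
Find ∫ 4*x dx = 2*x^2 + C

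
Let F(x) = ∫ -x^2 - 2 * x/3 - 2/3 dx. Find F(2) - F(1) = -4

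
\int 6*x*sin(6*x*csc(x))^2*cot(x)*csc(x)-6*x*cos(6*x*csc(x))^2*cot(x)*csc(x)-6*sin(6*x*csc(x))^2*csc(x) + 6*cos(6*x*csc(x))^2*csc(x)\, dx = sin(12*x/sin(x))/2 + C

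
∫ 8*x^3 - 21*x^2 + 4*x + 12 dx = 2*x^4 - 7*x^3 + 2*x^2 + 12*x + C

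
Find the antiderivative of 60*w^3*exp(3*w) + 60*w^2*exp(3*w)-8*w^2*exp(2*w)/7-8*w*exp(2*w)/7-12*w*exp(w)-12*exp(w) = 4*w*(35*w^2*exp(2*w) - w*exp(w) - 21)*exp(w)/7 + C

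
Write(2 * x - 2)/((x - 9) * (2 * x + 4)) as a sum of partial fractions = 3/(11*(x + 2)) + 8/(11*(x - 9))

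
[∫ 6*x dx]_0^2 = 12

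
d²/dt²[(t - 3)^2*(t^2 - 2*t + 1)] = 12*t^2 - 48*t + 44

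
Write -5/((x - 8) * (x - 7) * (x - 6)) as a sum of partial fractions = -5/(2*(x - 6)) + 5/(x - 7) - 5/(2*(x - 8))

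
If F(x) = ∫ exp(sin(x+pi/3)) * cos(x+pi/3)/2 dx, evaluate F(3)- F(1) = -exp(sin(1 + pi/3))/2 + exp(sin(pi/3 + 3))/2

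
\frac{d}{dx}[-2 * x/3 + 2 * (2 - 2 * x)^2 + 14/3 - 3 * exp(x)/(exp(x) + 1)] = (48*x*exp(2*x) + 96*x*exp(x) + 48*x - 50*exp(2*x) - 109*exp(x) - 50)/(3*exp(2*x) + 6*exp(x) + 3)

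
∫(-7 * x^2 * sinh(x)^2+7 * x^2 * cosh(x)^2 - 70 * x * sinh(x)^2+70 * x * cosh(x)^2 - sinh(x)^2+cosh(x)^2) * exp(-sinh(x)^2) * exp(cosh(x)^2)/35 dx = E*x^3/15 + E*x^2 + E*x/35 + C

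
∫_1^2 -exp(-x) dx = -exp(-1) + exp(-2)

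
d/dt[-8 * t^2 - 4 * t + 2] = -16*t - 4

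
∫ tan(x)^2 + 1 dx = tan(x) + C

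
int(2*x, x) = x^2 + C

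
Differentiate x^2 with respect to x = 2*x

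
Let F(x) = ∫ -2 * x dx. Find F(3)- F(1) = -8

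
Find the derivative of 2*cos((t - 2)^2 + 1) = 4*(2 - t)*sin(t^2 - 4*t + 5)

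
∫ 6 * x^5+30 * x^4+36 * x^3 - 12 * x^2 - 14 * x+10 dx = x^6 + 6*x^5 + 9*x^4 - 4*x^3 - 7*x^2 + 10*x + C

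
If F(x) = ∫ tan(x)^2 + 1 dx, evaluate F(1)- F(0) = tan(1)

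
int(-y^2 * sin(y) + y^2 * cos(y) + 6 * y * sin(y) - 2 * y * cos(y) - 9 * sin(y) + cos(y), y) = sqrt(2)*((y - 2)^2 + 1)*sin(y + pi/4) + C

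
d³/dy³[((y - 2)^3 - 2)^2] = 120*y^3 - 720*y^2 + 1440*y - 984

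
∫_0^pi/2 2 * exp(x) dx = -2 + 2*exp(pi/2)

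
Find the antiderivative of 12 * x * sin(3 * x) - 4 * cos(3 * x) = -4*x*cos(3*x) + C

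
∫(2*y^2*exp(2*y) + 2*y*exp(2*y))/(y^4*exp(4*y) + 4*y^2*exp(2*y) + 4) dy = (y^2*exp(2*y) + 1)/(y^2*exp(2*y) + 2) + C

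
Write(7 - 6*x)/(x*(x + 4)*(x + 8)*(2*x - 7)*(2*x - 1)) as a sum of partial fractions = -16/(459*(2*x - 1)) - 8/(1035*(2*x - 7)) + 55/(12512*(x + 8)) - 31/(2160*(x + 4)) + 1/(32*x)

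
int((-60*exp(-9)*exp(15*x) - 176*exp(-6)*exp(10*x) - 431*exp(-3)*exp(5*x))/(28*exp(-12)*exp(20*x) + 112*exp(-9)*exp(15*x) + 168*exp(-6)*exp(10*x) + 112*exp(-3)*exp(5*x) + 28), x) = (280*(exp(5*x - 3) + 1)^3 + 60*(exp(5*x - 3) + 1)^2 + 28*exp(5*x - 3) + 133)/(140*(exp(5*x - 3) + 1)^3) + C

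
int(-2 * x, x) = -x^2 + C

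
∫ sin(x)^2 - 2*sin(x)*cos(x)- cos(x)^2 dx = sqrt(2)*cos(2*x + pi/4)/2 + C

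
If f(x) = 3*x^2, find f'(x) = 6*x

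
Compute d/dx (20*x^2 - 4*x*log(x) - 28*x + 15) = 40*x - 4*log(x) - 32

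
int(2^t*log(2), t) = 2^t + C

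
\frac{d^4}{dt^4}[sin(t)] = sin(t)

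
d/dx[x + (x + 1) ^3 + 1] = 3*x^2 + 6*x + 4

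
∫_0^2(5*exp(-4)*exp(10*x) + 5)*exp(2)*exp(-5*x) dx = -exp(-2) - exp(-8) + exp(2) + exp(8)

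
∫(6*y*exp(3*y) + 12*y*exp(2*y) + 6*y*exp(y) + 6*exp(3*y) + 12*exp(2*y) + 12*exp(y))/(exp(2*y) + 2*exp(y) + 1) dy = 6*(y*(exp(y) + 1) + 1)*exp(y)/(exp(y) + 1) + C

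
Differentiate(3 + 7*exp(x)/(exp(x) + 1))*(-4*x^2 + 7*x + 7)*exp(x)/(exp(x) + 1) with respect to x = (-68*x^2*exp(2*x) - 12*x^2*exp(x) - 80*x*exp(3*x) + 15*x*exp(2*x) - 3*x*exp(x) + 70*exp(3*x) + 210*exp(2*x) + 42*exp(x))/(exp(3*x) + 3*exp(2*x) + 3*exp(x) + 1)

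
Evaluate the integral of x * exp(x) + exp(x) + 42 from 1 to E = -42 + exp(1 + E) + 41*E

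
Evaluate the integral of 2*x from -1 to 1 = 0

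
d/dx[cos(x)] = -sin(x)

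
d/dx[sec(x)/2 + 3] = tan(x)*sec(x)/2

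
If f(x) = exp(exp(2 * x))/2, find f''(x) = 2*exp(2*x + exp(2*x)) + 2*exp(4*x + exp(2*x))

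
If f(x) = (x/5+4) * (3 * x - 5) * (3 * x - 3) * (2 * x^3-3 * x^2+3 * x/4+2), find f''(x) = 108*x^4 + 1140*x^3 - 3339*x^2 + 2556*x - 3747/10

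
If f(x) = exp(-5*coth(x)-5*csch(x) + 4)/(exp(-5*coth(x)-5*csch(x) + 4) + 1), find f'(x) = 5*(cosh(x) + 1)*exp(4)*exp(-5/sinh(x))*exp(-5/tanh(x))/((1 + exp(4)*exp(-5/sinh(x))*exp(-5/tanh(x)))^2*sinh(x)^2)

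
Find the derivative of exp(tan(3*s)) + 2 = 3*exp(tan(3*s))/cos(3*s)^2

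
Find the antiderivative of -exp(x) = -exp(x) + C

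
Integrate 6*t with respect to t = 3*t^2 + C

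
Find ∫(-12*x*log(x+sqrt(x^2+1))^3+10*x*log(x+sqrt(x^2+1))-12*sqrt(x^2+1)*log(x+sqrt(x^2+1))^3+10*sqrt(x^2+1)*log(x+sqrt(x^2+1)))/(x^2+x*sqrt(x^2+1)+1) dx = (5 - 3*log(x + sqrt(x^2 + 1))^2)*log(x + sqrt(x^2 + 1))^2 + C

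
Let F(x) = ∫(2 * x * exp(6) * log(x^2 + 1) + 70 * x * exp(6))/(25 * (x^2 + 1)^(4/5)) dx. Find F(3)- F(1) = -2^(1/5)*(log(2)/5 + 6)*exp(6) + 10^(1/5)*(log(10)/5 + 6)*exp(6)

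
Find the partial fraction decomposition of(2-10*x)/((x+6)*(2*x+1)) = 14/(11*(2*x + 1)) - 62/(11*(x + 6))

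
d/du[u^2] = 2*u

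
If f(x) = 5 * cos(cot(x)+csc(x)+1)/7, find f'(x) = 5*(cos(x) + 1)*sin(1 + 1/tan(x) + 1/sin(x))/(7*sin(x)^2)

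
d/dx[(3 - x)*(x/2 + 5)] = -x - 7/2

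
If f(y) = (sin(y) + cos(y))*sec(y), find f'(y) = cos(y)^(-2)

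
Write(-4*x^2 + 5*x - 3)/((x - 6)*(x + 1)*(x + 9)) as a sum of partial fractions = -31/(10*(x + 9)) + 3/(14*(x + 1)) - 39/(35*(x - 6))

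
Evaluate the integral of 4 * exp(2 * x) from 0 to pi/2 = -2 + 2*exp(pi)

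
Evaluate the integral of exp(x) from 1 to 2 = -E + exp(2)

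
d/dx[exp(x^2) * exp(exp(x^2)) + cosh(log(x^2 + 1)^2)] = (2*x^3*exp(x^2 + exp(x^2)) + 2*x^3*exp(2*x^2 + exp(x^2)) + 2*x*exp(x^2 + exp(x^2)) + 2*x*exp(2*x^2 + exp(x^2)) + 4*x*log(x^2 + 1)*sinh(log(x^2 + 1)^2))/(x^2 + 1)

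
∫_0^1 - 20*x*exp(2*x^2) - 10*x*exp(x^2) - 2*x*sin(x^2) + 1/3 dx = -5*exp(2) - 5*E + cos(1) + 28/3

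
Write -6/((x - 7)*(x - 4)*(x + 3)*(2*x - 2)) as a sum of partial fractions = 3/(280*(x + 3)) - 1/(24*(x - 1)) + 1/(21*(x - 4)) - 1/(60*(x - 7))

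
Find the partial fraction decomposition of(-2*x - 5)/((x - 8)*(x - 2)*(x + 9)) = 13/(187*(x + 9)) + 3/(22*(x - 2)) - 7/(34*(x - 8))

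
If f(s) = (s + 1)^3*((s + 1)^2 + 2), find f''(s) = 20*s^3 + 60*s^2 + 72*s + 32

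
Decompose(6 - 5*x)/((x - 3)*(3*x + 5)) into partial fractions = -43/(14*(3*x + 5)) - 9/(14*(x - 3))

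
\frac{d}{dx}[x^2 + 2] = 2*x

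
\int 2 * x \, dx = x^2 + C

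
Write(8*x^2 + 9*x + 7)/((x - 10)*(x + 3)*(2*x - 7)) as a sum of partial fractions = -42/(13*(2*x - 7)) + 4/(13*(x + 3)) + 69/(13*(x - 10))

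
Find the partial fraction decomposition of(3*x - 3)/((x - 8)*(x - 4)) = -9/(4*(x - 4)) + 21/(4*(x - 8))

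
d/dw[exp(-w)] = -exp(-w)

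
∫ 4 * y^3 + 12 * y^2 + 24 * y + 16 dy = y^4 + 4*y^3 + 12*y^2 + 16*y + C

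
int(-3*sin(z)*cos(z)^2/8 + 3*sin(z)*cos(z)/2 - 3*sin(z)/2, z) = (cos(z) - 2)^3/8 + C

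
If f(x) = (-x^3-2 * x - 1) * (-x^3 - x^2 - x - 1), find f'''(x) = 120*x^3 + 60*x^2 + 72*x + 24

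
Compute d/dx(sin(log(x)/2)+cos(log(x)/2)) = sqrt(2)*cos(log(x)/2 + pi/4)/(2*x)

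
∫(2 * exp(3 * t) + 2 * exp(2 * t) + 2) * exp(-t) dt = 2*(exp(t) + 2)*sinh(t) + C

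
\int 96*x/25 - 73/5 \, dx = 48*x^2/25 - 73*x/5 + C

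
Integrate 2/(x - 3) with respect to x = 2*log(x - 3) + C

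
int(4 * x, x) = 2*x^2 + C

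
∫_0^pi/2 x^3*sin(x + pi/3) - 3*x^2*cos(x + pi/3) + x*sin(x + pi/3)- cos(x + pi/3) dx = -sqrt(3)*(-pi^3/8 - pi/2)/2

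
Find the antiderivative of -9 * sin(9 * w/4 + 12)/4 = cos(9*w/4 + 12) + C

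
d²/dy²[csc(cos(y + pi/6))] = 2*sin(y + pi/6)^2*cot(cos(y + pi/6))^2*csc(cos(y + pi/6)) + sin(y + pi/6)^2*csc(cos(y + pi/6)) + cos(y + pi/6)*cot(cos(y + pi/6))*csc(cos(y + pi/6))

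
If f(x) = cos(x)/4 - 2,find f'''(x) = sin(x)/4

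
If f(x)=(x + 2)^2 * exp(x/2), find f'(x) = x^2*exp(x/2)/2 + 4*x*exp(x/2) + 6*exp(x/2)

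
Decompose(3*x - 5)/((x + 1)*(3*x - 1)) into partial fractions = -3/(3*x - 1) + 2/(x + 1)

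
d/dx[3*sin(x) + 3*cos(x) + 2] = -3*sin(x) + 3*cos(x)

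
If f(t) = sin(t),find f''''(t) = sin(t)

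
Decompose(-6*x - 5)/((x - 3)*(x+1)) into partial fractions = -1/(4*(x + 1)) - 23/(4*(x - 3))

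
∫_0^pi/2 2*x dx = pi^2/4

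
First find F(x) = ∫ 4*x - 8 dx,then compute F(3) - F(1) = 0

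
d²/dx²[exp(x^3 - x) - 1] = 9*x^4*exp(x^3 - x) - 6*x^2*exp(x^3 - x) + 6*x*exp(x^3 - x) + exp(x^3 - x)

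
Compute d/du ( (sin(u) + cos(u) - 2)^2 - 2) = 2*cos(2*u) - 4*sqrt(2)*cos(u + pi/4)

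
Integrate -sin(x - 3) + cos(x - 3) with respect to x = sqrt(2)*cos(-x + pi/4 + 3) + C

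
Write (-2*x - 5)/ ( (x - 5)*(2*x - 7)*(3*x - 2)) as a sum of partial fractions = -57/(221*(3*x - 2)) + 16/(17*(2*x - 7)) - 5/(13*(x - 5))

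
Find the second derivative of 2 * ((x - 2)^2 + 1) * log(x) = (4*x^2*log(x) + 6*x^2 - 8*x - 10)/x^2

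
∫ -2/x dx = -2*log(3*x) + C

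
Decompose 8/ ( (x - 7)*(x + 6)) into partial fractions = -8/(13*(x + 6)) + 8/(13*(x - 7))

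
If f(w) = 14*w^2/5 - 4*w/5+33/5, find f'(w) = 28*w/5 - 4/5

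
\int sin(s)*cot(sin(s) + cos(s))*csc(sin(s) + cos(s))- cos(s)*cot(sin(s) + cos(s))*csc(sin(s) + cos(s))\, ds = csc(sin(s) + cos(s)) + C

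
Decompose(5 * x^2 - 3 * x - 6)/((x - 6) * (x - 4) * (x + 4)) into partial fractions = 43/(40*(x + 4)) - 31/(8*(x - 4)) + 39/(5*(x - 6))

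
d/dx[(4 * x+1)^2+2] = 32*x + 8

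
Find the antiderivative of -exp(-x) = exp(-x) + C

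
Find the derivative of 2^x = 2^x*log(2)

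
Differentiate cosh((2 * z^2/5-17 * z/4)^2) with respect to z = z*(128*z^2 - 2040*z + 7225)*sinh(z^2*(64*z^2 - 1360*z + 7225)/400)/200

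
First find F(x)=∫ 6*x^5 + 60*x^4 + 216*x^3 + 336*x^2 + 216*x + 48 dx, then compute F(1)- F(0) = 335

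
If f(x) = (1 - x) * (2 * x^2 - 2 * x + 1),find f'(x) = -6*x^2 + 8*x - 3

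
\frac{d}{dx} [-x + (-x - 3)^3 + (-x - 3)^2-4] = -3*x^2 - 16*x - 22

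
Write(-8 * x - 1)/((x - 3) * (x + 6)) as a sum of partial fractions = -47/(9*(x + 6)) - 25/(9*(x - 3))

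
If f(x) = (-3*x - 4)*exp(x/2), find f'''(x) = -3*x*exp(x/2)/8 - 11*exp(x/2)/4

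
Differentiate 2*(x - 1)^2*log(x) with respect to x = (4*x^2*log(x) + 2*x^2 - 4*x*log(x) - 4*x + 2)/x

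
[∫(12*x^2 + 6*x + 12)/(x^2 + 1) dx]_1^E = -12 - 3*log(2) + 3*log(1 + exp(2)) + 12*E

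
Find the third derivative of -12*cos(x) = -12*sin(x)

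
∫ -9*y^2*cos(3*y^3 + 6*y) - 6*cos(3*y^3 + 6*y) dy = -sin(3*y*(y^2 + 2)) + C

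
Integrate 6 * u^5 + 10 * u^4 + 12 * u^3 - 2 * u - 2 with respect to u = u^6 + 2*u^5 + 3*u^4 - u^2 - 2*u + C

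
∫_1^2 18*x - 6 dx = 21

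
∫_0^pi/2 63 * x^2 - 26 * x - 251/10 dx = -8 + 9*pi/20 + (-4 + 3*pi/2)*(-2 + 5*pi/2 + 7*pi^2/4)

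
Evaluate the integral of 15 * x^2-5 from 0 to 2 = 30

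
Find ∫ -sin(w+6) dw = cos(w + 6) + C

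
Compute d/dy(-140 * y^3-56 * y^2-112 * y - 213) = -420*y^2 - 112*y - 112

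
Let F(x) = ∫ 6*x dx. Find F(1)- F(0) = 3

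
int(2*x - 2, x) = x^2 - 2*x + C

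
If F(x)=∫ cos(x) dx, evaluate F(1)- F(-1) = 2*sin(1)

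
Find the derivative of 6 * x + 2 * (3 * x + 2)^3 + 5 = 162*x^2 + 216*x + 78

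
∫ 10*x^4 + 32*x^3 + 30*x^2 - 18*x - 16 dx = 2*x^5 + 8*x^4 + 10*x^3 - 9*x^2 - 16*x + C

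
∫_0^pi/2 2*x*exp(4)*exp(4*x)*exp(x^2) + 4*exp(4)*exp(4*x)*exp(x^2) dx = -exp(4) + exp((pi/2 + 2)^2)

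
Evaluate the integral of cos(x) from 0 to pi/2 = 1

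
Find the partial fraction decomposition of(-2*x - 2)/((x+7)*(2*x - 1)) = -2/(5*(2*x - 1)) - 4/(5*(x + 7))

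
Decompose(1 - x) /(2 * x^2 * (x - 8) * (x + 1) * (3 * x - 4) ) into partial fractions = 27/(4480*(3*x - 4)) + 1/(63*(x + 1)) - 7/(23040*(x - 8)) - 9/(512*x) + 1/(64*x^2)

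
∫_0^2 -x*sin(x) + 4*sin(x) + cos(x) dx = 4 - 2*cos(2)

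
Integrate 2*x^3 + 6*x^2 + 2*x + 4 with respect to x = x^4/2 + 2*x^3 + x^2 + 4*x + C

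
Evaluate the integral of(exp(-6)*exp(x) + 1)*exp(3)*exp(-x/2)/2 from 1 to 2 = -exp(2) - exp(-5/2) + exp(-2) + exp(5/2)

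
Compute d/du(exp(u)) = exp(u)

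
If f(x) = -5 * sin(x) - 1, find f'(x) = -5*cos(x)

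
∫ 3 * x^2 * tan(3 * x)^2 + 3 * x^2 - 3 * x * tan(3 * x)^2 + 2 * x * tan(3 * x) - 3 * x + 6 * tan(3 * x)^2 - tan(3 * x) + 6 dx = (x^2 - x + 2)*tan(3*x) + C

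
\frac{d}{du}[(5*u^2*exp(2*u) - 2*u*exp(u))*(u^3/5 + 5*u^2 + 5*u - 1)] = 2*u^5*exp(2*u) + 55*u^4*exp(2*u) - 2*u^4*exp(u)/5 + 150*u^3*exp(2*u) - 58*u^3*exp(u)/5 + 65*u^2*exp(2*u) - 40*u^2*exp(u) - 10*u*exp(2*u) - 18*u*exp(u) + 2*exp(u)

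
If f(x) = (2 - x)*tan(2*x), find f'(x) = -2*x/cos(2*x)^2 - tan(2*x) + 4/cos(2*x)^2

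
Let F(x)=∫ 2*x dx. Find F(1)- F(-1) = 0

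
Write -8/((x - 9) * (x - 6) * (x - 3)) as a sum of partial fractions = -4/(9*(x - 3)) + 8/(9*(x - 6)) - 4/(9*(x - 9))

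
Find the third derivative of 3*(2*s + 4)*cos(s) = 6*s*sin(s) + 12*sin(s) - 18*cos(s)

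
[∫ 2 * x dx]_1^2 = 3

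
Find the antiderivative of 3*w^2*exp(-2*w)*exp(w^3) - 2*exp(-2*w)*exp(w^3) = exp(w*(w^2 - 2)) + C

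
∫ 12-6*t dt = -3*t^2 + 12*t + C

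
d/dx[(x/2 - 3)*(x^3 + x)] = 2*x^3 - 9*x^2 + x - 3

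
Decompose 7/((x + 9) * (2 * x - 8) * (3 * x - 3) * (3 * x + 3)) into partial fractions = -7/(18720*(x + 9)) + 7/(1440*(x + 1)) - 7/(1080*(x - 1)) + 7/(3510*(x - 4))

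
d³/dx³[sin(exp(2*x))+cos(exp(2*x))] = 8*sqrt(2)*(-exp(4*x)*cos(exp(2*x) + pi/4) - 3*exp(2*x)*sin(exp(2*x) + pi/4) + cos(exp(2*x) + pi/4))*exp(2*x)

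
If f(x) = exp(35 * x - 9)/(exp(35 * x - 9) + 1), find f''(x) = (1225*exp(35*x - 9) - 1225*exp(70*x - 18))/(exp(-27)*exp(105*x) + 3*exp(-18)*exp(70*x) + 3*exp(-9)*exp(35*x) + 1)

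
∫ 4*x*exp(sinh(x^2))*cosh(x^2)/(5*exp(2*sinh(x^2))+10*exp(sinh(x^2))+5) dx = -(18*exp(sinh(x^2)) + 20)/(5*exp(sinh(x^2)) + 5) + C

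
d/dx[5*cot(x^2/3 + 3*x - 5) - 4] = -5*(2*x/3 + 3)/sin(x^2/3 + 3*x - 5)^2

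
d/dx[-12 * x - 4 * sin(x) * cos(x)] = 8*sin(x)^2 - 16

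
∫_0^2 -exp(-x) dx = -1 + exp(-2)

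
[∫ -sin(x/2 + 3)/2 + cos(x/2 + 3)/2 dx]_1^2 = sin(4) + cos(4) - sin(7/2) - cos(7/2)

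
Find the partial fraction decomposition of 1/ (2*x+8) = 1/(2*(x + 4))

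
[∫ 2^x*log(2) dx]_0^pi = -1 + 2^pi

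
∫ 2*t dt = t^2 + C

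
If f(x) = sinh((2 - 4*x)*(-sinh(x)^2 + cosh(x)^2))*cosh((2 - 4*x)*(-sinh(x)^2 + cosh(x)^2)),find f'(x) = 4*sinh(x)^2*sinh(4*x - 2)^2 + 4*sinh(x)^2*cosh(4*x - 2)^2 - 4*sinh(4*x - 2)^2*cosh(x)^2 - 4*cosh(x)^2*cosh(4*x - 2)^2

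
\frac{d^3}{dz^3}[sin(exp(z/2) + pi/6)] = -exp(3*z/2)*cos(exp(z/2) + pi/6)/8 + exp(z/2)*cos(exp(z/2) + pi/6)/8 - 3*exp(z)*sin(exp(z/2) + pi/6)/8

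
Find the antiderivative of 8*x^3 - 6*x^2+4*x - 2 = 2*x^4 - 2*x^3 + 2*x^2 - 2*x + C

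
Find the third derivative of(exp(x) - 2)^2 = 8*exp(2*x) - 4*exp(x)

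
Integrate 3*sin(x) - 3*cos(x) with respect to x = -3*sqrt(2)*sin(x + pi/4) + C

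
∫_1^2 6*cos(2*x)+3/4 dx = -3*sin(2) + 3*sin(4) + 3/4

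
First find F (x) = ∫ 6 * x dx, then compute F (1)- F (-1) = 0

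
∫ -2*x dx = -x^2 + C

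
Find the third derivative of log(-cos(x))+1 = -2*sin(x)/cos(x)^3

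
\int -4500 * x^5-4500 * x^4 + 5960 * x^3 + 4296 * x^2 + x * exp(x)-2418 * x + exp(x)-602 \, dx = x*(-750*x^5 - 900*x^4 + 1490*x^3 + 1432*x^2 - 1209*x + exp(x) - 602) + C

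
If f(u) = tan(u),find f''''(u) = 24*tan(u)^5 + 40*tan(u)^3 + 16*tan(u)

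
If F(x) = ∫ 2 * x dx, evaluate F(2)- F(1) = 3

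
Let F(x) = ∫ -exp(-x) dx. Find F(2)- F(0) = -1 + exp(-2)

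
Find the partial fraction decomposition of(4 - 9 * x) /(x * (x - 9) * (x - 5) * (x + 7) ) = -67/(1344*(x + 7)) + 41/(240*(x - 5)) - 77/(576*(x - 9)) + 4/(315*x)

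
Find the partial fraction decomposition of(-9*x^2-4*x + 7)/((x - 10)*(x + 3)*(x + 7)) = -203/(34*(x + 7)) + 31/(26*(x + 3)) - 933/(221*(x - 10))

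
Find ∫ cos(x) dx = sin(x) + C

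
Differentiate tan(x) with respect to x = cos(x)^(-2)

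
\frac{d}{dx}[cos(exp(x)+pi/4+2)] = -exp(x)*sin(exp(x) + pi/4 + 2)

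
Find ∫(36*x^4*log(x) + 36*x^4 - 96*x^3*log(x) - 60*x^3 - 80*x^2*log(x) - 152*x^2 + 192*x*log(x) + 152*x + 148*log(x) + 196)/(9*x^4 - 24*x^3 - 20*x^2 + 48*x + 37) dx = 4*x*log(x) + log((-3*x^2 + 4*x + 6)^2 + 1) + C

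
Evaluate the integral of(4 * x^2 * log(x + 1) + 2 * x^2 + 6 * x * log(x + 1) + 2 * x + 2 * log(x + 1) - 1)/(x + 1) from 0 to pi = (-1 + 2*pi + 2*pi^2)*log(1 + pi)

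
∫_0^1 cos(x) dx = sin(1)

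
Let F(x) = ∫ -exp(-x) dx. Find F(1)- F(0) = -1 + exp(-1)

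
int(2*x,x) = x^2 + C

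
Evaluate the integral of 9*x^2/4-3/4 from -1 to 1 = 0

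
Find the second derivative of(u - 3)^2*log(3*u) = (2*u^2*log(u) + 2*u^2*log(3) + 3*u^2 - 6*u - 9)/u^2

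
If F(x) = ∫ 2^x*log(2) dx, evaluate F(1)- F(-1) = 3/2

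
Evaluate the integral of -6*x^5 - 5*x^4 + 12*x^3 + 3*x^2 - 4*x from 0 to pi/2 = (-pi/2 + pi^3/8)*(-pi^3/8 - pi^2/4 + pi)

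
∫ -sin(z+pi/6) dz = cos(z + pi/6) + C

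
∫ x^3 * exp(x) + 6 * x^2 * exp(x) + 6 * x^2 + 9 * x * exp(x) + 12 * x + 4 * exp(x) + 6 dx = (x + 1)^3*(exp(x) + 2) + C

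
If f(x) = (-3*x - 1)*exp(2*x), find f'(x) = -6*x*exp(2*x) - 5*exp(2*x)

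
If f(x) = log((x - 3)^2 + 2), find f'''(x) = (4*x^3 - 36*x^2 + 84*x - 36)/(x^6 - 18*x^5 + 141*x^4 - 612*x^3 + 1551*x^2 - 2178*x + 1331)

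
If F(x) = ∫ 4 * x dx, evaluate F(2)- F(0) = 8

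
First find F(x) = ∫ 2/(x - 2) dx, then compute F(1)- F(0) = -2*log(2)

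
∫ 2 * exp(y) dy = 2*exp(y) + C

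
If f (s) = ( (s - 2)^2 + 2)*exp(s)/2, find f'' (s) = s^2*exp(s)/2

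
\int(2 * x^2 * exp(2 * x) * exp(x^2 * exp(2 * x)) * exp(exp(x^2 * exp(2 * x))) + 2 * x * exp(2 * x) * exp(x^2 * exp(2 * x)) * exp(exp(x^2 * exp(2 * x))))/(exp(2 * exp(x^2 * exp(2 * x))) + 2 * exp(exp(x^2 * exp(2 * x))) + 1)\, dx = exp(exp(x^2*exp(2*x)))/(exp(exp(x^2*exp(2*x))) + 1) + C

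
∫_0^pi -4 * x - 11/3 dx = (1 + 2*pi/3)*(-3*pi - 1) + 1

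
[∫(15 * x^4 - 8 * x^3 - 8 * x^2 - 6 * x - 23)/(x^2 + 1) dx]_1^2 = -log(2) + log(5)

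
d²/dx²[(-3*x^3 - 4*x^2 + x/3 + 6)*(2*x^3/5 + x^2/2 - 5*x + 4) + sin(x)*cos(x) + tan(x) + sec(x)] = -36*x^4 - 62*x^3 + 788*x^2/5 + 317*x/5 - 2*sin(2*x) + 2*tan(x)^3 + 2*tan(x)^2*sec(x) + 2*tan(x) + sec(x) - 88/3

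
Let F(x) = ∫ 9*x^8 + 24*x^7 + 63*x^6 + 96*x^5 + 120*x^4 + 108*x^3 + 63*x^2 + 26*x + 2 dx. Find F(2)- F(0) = 4880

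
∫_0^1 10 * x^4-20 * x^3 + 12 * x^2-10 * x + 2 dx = -2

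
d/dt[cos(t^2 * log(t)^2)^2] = -2*t*(log(t) + 1)*log(t)*sin(2*t^2*log(t)^2)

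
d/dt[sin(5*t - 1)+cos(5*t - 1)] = 5*sqrt(2)*cos(5*t - 1 + pi/4)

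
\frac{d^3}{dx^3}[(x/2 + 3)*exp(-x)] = (-x - 3)*exp(-x)/2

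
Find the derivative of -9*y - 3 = -9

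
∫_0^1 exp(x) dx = -1 + E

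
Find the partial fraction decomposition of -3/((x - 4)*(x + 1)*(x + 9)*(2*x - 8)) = 3/(2704*(x + 9)) - 3/(400*(x + 1)) + 27/(4225*(x - 4)) - 3/(130*(x - 4)^2)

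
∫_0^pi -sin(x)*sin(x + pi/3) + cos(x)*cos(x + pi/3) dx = 0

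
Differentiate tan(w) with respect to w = cos(w)^(-2)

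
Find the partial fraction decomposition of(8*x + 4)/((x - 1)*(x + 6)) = 44/(7*(x + 6)) + 12/(7*(x - 1))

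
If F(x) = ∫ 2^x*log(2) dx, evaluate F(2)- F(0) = 3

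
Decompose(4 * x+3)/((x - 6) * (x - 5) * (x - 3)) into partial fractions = 5/(2*(x - 3)) - 23/(2*(x - 5)) + 9/(x - 6)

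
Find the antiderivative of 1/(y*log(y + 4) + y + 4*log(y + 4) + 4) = log(log(y + 4) + 1) + C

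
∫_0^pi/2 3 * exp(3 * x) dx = -1 + exp(3*pi/2)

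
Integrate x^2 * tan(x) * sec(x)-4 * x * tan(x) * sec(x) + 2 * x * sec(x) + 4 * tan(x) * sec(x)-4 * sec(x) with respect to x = (x - 2)^2*sec(x) + C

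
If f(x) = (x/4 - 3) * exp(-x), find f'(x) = (13 - x)*exp(-x)/4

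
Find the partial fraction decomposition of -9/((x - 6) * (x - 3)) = 3/(x - 3) - 3/(x - 6)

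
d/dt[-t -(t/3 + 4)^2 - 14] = -2*t/9 - 11/3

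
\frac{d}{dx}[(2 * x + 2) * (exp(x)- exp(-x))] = (2*x*exp(2*x) + 2*x + 4*exp(2*x))*exp(-x)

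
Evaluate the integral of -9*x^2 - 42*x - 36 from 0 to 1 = -60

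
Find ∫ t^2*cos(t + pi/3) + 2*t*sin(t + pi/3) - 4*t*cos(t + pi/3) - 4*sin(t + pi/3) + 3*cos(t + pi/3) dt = ((t - 2)^2 - 1)*sin(t + pi/3) + C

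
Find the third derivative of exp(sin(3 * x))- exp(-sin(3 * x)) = 27*(-exp(2*sin(3*x))*sin(3*x) - 3*exp(2*sin(3*x)) - sin(3*x) + 3)*exp(-sin(3*x))*sin(3*x)*cos(3*x)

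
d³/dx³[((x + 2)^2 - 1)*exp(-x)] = (-x^2 + 2*x + 3)*exp(-x)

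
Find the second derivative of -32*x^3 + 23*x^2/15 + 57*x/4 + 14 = 46/15 - 192*x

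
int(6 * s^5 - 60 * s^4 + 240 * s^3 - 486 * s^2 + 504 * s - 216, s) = s^6 - 12*s^5 + 60*s^4 - 162*s^3 + 252*s^2 - 216*s + C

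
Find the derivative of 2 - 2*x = -2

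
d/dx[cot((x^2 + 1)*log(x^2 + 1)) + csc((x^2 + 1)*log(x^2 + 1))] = -2*x*(log(x^2 + 1)*cos((x^2 + 1)*log(x^2 + 1)) + log(x^2 + 1) + cos((x^2 + 1)*log(x^2 + 1)) + 1)/sin((x^2 + 1)*log(x^2 + 1))^2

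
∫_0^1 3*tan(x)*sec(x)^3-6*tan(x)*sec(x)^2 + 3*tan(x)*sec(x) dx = (-1 + sec(1))^3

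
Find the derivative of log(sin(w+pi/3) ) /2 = 1/(2*tan(w + pi/3))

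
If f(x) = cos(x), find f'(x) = -sin(x)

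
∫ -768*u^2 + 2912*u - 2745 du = -256*u^3 + 1456*u^2 - 2745*u + C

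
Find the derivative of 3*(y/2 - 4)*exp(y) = 3*y*exp(y)/2 - 21*exp(y)/2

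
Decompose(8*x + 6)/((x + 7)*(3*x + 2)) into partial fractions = 2/(19*(3*x + 2)) + 50/(19*(x + 7))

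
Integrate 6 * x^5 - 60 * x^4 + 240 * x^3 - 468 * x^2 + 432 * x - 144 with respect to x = x^6 - 12*x^5 + 60*x^4 - 156*x^3 + 216*x^2 - 144*x + C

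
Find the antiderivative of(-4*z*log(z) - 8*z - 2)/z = -2*(2*z + 1)*(log(z) + 1) + C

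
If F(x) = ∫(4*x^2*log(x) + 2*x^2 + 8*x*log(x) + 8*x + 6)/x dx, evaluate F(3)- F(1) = 48*log(3)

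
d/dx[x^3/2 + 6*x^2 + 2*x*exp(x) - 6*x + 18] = 3*x^2/2 + 2*x*exp(x) + 12*x + 2*exp(x) - 6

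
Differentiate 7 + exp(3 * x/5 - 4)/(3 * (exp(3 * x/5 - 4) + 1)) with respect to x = exp(3*x/5 - 4)/(5*exp(-8)*exp(6*x/5) + 10*exp(-4)*exp(3*x/5) + 5)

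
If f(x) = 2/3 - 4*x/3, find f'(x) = -4/3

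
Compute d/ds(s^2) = 2*s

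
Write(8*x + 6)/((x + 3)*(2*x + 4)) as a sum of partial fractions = 9/(x + 3) - 5/(x + 2)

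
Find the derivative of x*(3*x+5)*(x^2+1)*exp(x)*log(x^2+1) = 3*x^4*exp(x)*log(x^2 + 1) + 17*x^3*exp(x)*log(x^2 + 1) + 6*x^3*exp(x) + 18*x^2*exp(x)*log(x^2 + 1) + 10*x^2*exp(x) + 11*x*exp(x)*log(x^2 + 1) + 5*exp(x)*log(x^2 + 1)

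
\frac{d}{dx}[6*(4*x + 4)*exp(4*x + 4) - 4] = 96*x*exp(4*x + 4) + 120*exp(4*x + 4)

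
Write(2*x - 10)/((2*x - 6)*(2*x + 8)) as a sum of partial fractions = 9/(14*(x + 4)) - 1/(7*(x - 3))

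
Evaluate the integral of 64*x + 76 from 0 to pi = -32 + 12*pi + 2*(4 + 4*pi)^2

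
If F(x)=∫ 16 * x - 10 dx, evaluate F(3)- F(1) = 44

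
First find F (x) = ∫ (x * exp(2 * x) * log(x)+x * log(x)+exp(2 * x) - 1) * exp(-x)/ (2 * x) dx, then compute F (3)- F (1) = (-exp(-3) + exp(3))*log(3)/2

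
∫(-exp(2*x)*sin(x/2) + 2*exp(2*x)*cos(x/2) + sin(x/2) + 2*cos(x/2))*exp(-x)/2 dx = 2*cos(x/2)*sinh(x) + C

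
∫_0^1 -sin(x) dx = -1 + cos(1)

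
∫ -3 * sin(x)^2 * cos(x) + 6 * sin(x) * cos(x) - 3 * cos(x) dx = -(sin(x) - 1)^3 + C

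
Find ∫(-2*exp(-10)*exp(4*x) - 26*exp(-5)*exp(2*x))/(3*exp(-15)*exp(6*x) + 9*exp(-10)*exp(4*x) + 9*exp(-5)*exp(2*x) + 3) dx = (exp(2*x - 5) + 7)/(3*(2*exp(2*x - 5) + exp(4*x - 10) + 1)) + C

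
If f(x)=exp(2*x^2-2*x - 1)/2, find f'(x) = (2*x - 1)*exp(2*x^2 - 2*x - 1)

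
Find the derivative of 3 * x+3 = 3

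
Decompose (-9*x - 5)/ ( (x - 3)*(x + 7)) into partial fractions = -29/(5*(x + 7)) - 16/(5*(x - 3))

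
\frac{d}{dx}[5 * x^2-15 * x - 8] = 10*x - 15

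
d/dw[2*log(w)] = 2/w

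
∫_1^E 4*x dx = -2 + 2*exp(2)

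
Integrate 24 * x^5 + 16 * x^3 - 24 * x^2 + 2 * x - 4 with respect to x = 4*x^6 + 4*x^4 - 8*x^3 + x^2 - 4*x + C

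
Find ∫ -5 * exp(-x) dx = 5*exp(-x) + C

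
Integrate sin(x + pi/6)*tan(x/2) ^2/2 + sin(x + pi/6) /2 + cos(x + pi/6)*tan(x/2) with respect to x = sin(x + pi/6)*tan(x/2) + C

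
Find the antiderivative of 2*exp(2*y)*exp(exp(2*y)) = exp(exp(2*y)) + C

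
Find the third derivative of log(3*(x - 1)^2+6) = (4*x^3 - 12*x^2 - 12*x + 20)/(x^6 - 6*x^5 + 21*x^4 - 44*x^3 + 63*x^2 - 54*x + 27)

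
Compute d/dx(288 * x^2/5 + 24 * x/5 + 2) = 576*x/5 + 24/5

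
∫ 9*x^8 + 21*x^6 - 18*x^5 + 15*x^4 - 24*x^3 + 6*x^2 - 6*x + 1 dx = x^9 + 3*x^7 - 3*x^6 + 3*x^5 - 6*x^4 + 2*x^3 - 3*x^2 + x + C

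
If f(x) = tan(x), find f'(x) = cos(x)^(-2)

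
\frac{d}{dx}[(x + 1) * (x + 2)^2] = 3*x^2 + 10*x + 8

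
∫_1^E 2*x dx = -1 + exp(2)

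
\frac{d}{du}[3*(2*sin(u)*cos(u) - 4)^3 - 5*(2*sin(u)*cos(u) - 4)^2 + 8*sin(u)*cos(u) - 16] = -18*(1 - cos(2*u))^2*cos(2*u) - 82*sin(4*u) + 412*cos(2*u) - 18*cos(4*u) - 18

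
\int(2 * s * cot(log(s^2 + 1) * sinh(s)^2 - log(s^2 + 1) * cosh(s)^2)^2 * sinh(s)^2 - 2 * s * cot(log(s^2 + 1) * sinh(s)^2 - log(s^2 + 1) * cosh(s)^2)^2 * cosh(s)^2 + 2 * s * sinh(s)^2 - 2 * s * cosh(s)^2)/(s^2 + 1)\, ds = cot(log(s^2 + 1)) + C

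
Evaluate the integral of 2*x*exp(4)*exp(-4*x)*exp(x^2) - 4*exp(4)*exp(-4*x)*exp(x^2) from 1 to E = -E + exp((-2 + E)^2)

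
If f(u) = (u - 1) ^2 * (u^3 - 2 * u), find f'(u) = 5*u^4 - 8*u^3 - 3*u^2 + 8*u - 2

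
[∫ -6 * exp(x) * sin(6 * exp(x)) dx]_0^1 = -cos(6) + cos(6*E)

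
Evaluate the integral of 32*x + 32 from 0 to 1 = 48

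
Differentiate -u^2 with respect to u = -2*u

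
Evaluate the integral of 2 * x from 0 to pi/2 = pi^2/4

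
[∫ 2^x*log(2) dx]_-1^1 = 3/2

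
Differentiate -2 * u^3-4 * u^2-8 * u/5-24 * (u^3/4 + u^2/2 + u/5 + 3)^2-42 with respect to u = -9*u^5 - 30*u^4 - 168*u^3/5 - 642*u^2/5 - 3848*u/25 - 152/5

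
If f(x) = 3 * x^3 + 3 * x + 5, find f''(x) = 18*x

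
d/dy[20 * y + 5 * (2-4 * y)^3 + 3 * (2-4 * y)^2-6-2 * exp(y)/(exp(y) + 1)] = (-960*y^2*exp(2*y) - 1920*y^2*exp(y) - 960*y^2 + 1056*y*exp(2*y) + 2112*y*exp(y) + 1056*y - 268*exp(2*y) - 538*exp(y) - 268)/(exp(2*y) + 2*exp(y) + 1)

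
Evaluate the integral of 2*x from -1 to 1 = 0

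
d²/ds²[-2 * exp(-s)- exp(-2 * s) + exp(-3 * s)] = (-2*exp(2*s) - 4*exp(s) + 9)*exp(-3*s)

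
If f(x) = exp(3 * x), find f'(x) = 3*exp(3*x)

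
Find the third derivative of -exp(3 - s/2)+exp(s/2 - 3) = (exp(s - 6) + 1)*exp(3 - s/2)/8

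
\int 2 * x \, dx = x^2 + C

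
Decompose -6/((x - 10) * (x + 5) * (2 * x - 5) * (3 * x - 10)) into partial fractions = 81/(1250*(3*x - 10)) - 16/(375*(2*x - 5)) + 2/(1875*(x + 5)) - 1/(750*(x - 10))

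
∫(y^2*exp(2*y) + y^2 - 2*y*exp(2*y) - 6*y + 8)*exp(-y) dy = 2*(y - 2)^2*sinh(y) + C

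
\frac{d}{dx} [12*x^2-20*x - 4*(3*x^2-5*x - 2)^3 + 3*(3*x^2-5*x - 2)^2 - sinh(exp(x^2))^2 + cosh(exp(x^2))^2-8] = -648*x^5 + 2700*x^4 - 2628*x^3 - 930*x^2 + 1014*x + 280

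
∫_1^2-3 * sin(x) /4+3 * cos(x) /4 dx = 3*sqrt(2)*(-sin(pi/4 + 1) + sin(pi/4 + 2))/4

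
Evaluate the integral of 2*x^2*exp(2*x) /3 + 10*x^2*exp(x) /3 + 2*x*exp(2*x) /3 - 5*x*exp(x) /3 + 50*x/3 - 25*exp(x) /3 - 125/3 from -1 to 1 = -50 - (-10 - exp(-1))^2/3 - 5*E - 5*exp(-1) + exp(2)/3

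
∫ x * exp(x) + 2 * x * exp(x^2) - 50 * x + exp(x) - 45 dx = x*exp(x) - 5*(x + 1)*(5*x + 4) + exp(x^2) + C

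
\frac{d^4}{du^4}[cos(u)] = cos(u)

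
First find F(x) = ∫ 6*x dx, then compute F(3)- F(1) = 24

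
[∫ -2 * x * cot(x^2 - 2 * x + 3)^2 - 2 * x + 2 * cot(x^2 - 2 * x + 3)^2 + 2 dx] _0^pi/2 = cot((-1 + pi/2)^2 + 2) - cot(3)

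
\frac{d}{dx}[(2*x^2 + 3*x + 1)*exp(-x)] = (-2*x^2 + x + 2)*exp(-x)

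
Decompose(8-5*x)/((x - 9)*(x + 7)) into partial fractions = -43/(16*(x + 7)) - 37/(16*(x - 9))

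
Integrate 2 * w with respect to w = w^2 + C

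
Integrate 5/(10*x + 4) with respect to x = log(5*x + 2)/2 + C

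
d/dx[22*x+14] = 22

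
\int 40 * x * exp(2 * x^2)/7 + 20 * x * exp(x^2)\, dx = 10*(exp(x^2) + 7)*exp(x^2)/7 + C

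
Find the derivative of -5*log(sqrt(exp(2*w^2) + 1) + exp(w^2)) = (-10*w*sqrt(exp(2*w^2) + 1)*exp(w^2) - 10*w*exp(2*w^2))/(sqrt(exp(2*w^2) + 1)*exp(w^2) + exp(2*w^2) + 1)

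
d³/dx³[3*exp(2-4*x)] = -192*exp(2 - 4*x)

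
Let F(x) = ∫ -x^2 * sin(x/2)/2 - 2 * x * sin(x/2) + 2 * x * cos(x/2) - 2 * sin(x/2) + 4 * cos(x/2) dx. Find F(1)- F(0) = -4 + 9*cos(1/2)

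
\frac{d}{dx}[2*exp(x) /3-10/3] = 2*exp(x)/3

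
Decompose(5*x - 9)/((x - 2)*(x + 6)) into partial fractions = 39/(8*(x + 6)) + 1/(8*(x - 2))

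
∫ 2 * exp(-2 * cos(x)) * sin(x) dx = exp(-2*cos(x)) + C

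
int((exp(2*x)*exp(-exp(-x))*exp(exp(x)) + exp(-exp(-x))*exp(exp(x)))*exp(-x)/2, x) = exp(2*sinh(x))/2 + C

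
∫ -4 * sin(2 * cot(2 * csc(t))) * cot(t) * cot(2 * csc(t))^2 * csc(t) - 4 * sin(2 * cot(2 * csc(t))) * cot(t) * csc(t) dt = cos(2*cot(2*csc(t))) + C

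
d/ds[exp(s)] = exp(s)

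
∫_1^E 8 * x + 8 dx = -16 + 4*(1 + E)^2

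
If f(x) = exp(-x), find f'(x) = -exp(-x)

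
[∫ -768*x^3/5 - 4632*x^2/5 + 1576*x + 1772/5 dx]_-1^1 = 456/5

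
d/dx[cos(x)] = -sin(x)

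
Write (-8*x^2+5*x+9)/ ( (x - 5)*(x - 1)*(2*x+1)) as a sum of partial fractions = 6/(11*(2*x + 1)) - 1/(2*(x - 1)) - 83/(22*(x - 5))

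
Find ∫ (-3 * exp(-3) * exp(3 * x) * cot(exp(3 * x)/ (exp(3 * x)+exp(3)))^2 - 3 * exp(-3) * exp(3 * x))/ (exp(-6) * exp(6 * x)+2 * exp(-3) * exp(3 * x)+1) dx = cot(exp(3*x)/(exp(3*x) + exp(3))) + C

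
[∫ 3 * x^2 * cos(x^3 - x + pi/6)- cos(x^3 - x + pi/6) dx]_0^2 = -1/2 + sin(pi/6 + 6)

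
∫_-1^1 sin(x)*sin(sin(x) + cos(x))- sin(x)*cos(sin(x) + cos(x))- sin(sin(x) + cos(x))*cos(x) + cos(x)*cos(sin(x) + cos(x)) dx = sqrt(2)*(-sin(sqrt(2)*cos(pi/4 + 1) + pi/4) + sin(pi/4 + sqrt(2)*sin(pi/4 + 1)))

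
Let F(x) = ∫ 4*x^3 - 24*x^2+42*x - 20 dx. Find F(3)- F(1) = 0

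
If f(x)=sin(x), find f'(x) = cos(x)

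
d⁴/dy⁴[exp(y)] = exp(y)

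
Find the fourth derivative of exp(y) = exp(y)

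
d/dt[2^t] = 2^t*log(2)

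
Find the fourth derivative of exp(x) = exp(x)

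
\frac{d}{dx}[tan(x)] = cos(x)^(-2)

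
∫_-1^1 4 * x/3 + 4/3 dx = 8/3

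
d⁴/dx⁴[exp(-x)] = exp(-x)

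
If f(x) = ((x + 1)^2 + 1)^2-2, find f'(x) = 4*x^3 + 12*x^2 + 16*x + 8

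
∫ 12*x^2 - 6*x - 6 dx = 4*x^3 - 3*x^2 - 6*x + C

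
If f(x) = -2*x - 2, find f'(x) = -2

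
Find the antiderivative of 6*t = 3*t^2 + C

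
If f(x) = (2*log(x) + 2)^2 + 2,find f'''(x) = (16*log(x) - 8)/x^3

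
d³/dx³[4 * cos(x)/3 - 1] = 4*sin(x)/3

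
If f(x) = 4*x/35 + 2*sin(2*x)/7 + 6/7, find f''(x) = -8*sin(2*x)/7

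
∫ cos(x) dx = sin(x) + C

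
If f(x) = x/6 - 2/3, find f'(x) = 1/6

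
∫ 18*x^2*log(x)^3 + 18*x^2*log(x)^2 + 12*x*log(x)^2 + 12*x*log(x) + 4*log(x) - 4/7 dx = 2*x*(21*x^2*log(x)^3 + 21*x*log(x)^2 + 14*log(x) - 16)/7 + C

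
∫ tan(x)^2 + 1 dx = tan(x) + C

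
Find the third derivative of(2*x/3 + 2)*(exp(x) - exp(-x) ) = (2*x*exp(2*x) + 2*x + 12*exp(2*x))*exp(-x)/3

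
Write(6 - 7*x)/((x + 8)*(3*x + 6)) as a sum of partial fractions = -31/(9*(x + 8)) + 10/(9*(x + 2))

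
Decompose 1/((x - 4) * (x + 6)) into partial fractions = -1/(10*(x + 6)) + 1/(10*(x - 4))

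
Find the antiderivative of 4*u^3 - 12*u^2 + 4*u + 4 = u^4 - 4*u^3 + 2*u^2 + 4*u + C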